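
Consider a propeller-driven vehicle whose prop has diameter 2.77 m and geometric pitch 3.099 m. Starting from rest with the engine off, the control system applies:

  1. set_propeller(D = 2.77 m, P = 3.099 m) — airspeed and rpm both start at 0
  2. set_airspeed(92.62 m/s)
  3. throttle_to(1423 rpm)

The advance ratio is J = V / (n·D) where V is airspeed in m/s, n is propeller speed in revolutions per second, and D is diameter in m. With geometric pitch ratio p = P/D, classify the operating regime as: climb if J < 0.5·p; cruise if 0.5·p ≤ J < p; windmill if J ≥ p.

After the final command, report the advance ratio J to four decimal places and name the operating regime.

J = 1.4098, regime = windmill

set_propeller: D = 2.77 m, P = 3.099 m (p = P/D = 1.118773); state ← (V=0, rpm=0)
set_airspeed(92.62): V ← 92.62 m/s
throttle_to(1423): rpm ← 1423
final state: V = 92.62 m/s, rpm = 1423 → n = rpm/60 = 23.716667 rev/s
J = V / (n·D) = 92.62 / (23.716667 × 2.77) = 1.409845
regime bands: climb J<0.5594 | cruise [0.5594, 1.1188) | windmill J≥1.1188
J = 1.4098 → windmill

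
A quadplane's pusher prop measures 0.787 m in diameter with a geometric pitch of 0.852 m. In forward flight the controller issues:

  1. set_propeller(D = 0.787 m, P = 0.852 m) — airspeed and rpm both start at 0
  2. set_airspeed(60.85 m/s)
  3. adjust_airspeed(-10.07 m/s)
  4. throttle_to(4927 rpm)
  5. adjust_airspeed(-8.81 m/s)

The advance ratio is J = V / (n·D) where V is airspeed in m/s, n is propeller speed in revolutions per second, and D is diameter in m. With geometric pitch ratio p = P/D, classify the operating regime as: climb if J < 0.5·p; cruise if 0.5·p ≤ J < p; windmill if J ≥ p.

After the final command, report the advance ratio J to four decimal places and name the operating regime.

set_propeller: D = 0.787 m, P = 0.852 m (p = P/D = 1.082592); state ← (V=0, rpm=0)
set_airspeed(60.85): V ← 60.85 m/s
adjust_airspeed(-10.07): V ← 60.85 -10.07 = 50.78 m/s
throttle_to(4927): rpm ← 4927
adjust_airspeed(-8.81): V ← 50.78 -8.81 = 41.97 m/s
final state: V = 41.97 m/s, rpm = 4927 → n = rpm/60 = 82.116667 rev/s
J = V / (n·D) = 41.97 / (82.116667 × 0.787) = 0.649431
regime bands: climb J<0.5413 | cruise [0.5413, 1.0826) | windmill J≥1.0826
J = 0.6494 → cruise

J = 0.6494, regime = cruise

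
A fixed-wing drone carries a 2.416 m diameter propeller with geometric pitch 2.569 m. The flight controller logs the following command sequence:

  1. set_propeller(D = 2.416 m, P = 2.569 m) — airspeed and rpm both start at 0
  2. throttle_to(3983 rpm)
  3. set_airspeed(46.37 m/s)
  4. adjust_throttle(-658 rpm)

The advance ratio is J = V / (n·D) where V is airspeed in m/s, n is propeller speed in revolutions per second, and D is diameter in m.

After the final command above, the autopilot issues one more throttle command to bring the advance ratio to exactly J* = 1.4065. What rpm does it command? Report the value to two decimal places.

set_propeller: D = 2.416 m, P = 2.569 m (p = P/D = 1.063328); state ← (V=0, rpm=0)
throttle_to(3983): rpm ← 3983
set_airspeed(46.37): V ← 46.37 m/s
adjust_throttle(-658): rpm ← 3983 -658 = 3325
final state: V = 46.37 m/s, rpm = 3325 → n = rpm/60 = 55.416667 rev/s
target J* = 1.4065; solve J* = V/(n·D) for n: n = V/(J*·D) = 46.37/(1.4065 × 2.416) = 13.645845 rev/s
rpm = 60·n = 818.750692

rpm = 818.75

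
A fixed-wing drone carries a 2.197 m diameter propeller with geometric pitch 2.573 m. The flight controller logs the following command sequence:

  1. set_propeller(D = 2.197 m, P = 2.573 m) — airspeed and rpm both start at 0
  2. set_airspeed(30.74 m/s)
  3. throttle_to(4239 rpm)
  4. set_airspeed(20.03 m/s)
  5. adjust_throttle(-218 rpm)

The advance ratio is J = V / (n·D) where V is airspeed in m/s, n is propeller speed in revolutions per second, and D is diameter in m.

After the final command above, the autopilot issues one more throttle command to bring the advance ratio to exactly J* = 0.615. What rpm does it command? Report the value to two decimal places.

rpm = 889.46

set_propeller: D = 2.197 m, P = 2.573 m (p = P/D = 1.171142); state ← (V=0, rpm=0)
set_airspeed(30.74): V ← 30.74 m/s
throttle_to(4239): rpm ← 4239
set_airspeed(20.03): V ← 20.03 m/s
adjust_throttle(-218): rpm ← 4239 -218 = 4021
final state: V = 20.03 m/s, rpm = 4021 → n = rpm/60 = 67.016667 rev/s
target J* = 0.615; solve J* = V/(n·D) for n: n = V/(J*·D) = 20.03/(0.615 × 2.197) = 14.824354 rev/s
rpm = 60·n = 889.461239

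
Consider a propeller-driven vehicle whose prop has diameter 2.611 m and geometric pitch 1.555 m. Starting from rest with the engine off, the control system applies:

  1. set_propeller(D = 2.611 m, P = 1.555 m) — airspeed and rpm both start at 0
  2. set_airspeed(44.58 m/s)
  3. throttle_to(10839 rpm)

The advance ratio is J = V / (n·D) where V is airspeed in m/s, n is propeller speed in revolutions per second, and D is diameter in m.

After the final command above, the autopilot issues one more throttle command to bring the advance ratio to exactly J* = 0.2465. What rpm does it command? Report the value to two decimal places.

set_propeller: D = 2.611 m, P = 1.555 m (p = P/D = 0.595557); state ← (V=0, rpm=0)
set_airspeed(44.58): V ← 44.58 m/s
throttle_to(10839): rpm ← 10839
final state: V = 44.58 m/s, rpm = 10839 → n = rpm/60 = 180.650000 rev/s
target J* = 0.2465; solve J* = V/(n·D) for n: n = V/(J*·D) = 44.58/(0.2465 × 2.611) = 69.265388 rev/s
rpm = 60·n = 4155.923255

rpm = 4155.92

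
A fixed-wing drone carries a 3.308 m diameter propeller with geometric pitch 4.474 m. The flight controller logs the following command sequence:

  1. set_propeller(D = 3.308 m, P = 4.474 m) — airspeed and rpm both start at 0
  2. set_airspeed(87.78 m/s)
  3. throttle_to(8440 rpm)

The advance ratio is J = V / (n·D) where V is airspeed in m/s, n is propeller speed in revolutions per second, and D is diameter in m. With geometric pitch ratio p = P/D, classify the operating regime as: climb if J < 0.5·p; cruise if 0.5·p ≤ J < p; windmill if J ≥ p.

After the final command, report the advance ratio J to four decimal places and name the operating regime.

set_propeller: D = 3.308 m, P = 4.474 m (p = P/D = 1.352479); state ← (V=0, rpm=0)
set_airspeed(87.78): V ← 87.78 m/s
throttle_to(8440): rpm ← 8440
final state: V = 87.78 m/s, rpm = 8440 → n = rpm/60 = 140.666667 rev/s
J = V / (n·D) = 87.78 / (140.666667 × 3.308) = 0.188642
regime bands: climb J<0.6762 | cruise [0.6762, 1.3525) | windmill J≥1.3525
J = 0.1886 → climb

J = 0.1886, regime = climb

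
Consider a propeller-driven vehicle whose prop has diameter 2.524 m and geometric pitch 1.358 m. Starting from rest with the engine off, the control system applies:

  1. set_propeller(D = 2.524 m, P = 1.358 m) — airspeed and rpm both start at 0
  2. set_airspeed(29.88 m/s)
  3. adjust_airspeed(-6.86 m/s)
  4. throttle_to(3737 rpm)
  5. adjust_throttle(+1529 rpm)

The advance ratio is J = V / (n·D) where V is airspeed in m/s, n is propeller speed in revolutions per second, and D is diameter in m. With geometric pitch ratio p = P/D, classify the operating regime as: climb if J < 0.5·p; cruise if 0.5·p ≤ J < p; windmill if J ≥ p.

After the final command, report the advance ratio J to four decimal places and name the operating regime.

set_propeller: D = 2.524 m, P = 1.358 m (p = P/D = 0.538035); state ← (V=0, rpm=0)
set_airspeed(29.88): V ← 29.88 m/s
adjust_airspeed(-6.86): V ← 29.88 -6.86 = 23.02 m/s
throttle_to(3737): rpm ← 3737
adjust_throttle(+1529): rpm ← 3737 +1529 = 5266
final state: V = 23.02 m/s, rpm = 5266 → n = rpm/60 = 87.766667 rev/s
J = V / (n·D) = 23.02 / (87.766667 × 2.524) = 0.103917
regime bands: climb J<0.2690 | cruise [0.2690, 0.5380) | windmill J≥0.5380
J = 0.1039 → climb

J = 0.1039, regime = climb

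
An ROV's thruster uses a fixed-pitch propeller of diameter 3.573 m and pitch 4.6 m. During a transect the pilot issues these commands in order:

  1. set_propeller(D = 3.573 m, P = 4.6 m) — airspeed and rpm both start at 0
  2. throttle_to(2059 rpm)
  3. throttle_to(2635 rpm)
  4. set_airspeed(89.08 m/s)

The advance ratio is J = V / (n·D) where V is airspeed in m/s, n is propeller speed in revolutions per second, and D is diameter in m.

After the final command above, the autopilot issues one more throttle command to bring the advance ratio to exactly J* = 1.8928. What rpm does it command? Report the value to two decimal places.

rpm = 790.30

set_propeller: D = 3.573 m, P = 4.6 m (p = P/D = 1.287434); state ← (V=0, rpm=0)
throttle_to(2059): rpm ← 2059
throttle_to(2635): rpm ← 2635
set_airspeed(89.08): V ← 89.08 m/s
final state: V = 89.08 m/s, rpm = 2635 → n = rpm/60 = 43.916667 rev/s
target J* = 1.8928; solve J* = V/(n·D) for n: n = V/(J*·D) = 89.08/(1.8928 × 3.573) = 13.171719 rev/s
rpm = 60·n = 790.303154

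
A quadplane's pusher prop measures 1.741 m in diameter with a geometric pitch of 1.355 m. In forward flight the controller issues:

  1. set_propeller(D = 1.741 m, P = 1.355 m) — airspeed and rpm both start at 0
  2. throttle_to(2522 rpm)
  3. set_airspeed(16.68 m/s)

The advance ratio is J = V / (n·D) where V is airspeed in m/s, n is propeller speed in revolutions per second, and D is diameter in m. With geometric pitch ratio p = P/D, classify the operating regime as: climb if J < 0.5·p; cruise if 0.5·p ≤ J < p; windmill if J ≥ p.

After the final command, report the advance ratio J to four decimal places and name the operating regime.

set_propeller: D = 1.741 m, P = 1.355 m (p = P/D = 0.778288); state ← (V=0, rpm=0)
throttle_to(2522): rpm ← 2522
set_airspeed(16.68): V ← 16.68 m/s
final state: V = 16.68 m/s, rpm = 2522 → n = rpm/60 = 42.033333 rev/s
J = V / (n·D) = 16.68 / (42.033333 × 1.741) = 0.227931
regime bands: climb J<0.3891 | cruise [0.3891, 0.7783) | windmill J≥0.7783
J = 0.2279 → climb

J = 0.2279, regime = climb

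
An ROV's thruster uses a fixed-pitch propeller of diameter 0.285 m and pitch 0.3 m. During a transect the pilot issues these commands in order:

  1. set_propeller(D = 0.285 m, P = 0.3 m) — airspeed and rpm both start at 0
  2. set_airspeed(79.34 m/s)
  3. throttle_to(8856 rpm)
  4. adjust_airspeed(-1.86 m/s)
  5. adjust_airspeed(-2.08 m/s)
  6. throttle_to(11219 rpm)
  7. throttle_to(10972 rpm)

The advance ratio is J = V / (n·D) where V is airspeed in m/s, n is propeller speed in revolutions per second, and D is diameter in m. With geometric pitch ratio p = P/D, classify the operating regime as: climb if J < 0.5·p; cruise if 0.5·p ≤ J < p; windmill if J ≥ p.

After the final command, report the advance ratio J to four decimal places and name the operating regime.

J = 1.4467, regime = windmill

set_propeller: D = 0.285 m, P = 0.3 m (p = P/D = 1.052632); state ← (V=0, rpm=0)
set_airspeed(79.34): V ← 79.34 m/s
throttle_to(8856): rpm ← 8856
adjust_airspeed(-1.86): V ← 79.34 -1.86 = 77.48 m/s
adjust_airspeed(-2.08): V ← 77.48 -2.08 = 75.4 m/s
throttle_to(11219): rpm ← 11219
throttle_to(10972): rpm ← 10972
final state: V = 75.4 m/s, rpm = 10972 → n = rpm/60 = 182.866667 rev/s
J = V / (n·D) = 75.4 / (182.866667 × 0.285) = 1.446745
regime bands: climb J<0.5263 | cruise [0.5263, 1.0526) | windmill J≥1.0526
J = 1.4467 → windmill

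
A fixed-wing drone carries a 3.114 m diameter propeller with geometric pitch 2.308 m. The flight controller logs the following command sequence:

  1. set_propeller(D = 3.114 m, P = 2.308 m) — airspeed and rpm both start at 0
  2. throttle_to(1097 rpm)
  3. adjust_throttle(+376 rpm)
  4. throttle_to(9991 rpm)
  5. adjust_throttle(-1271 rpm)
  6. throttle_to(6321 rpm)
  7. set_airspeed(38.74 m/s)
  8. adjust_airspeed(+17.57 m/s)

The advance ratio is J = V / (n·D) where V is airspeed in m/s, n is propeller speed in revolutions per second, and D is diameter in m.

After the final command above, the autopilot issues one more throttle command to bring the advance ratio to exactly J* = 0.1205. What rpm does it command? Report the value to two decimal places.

rpm = 9003.91

set_propeller: D = 3.114 m, P = 2.308 m (p = P/D = 0.741169); state ← (V=0, rpm=0)
throttle_to(1097): rpm ← 1097
adjust_throttle(+376): rpm ← 1097 +376 = 1473
throttle_to(9991): rpm ← 9991
adjust_throttle(-1271): rpm ← 9991 -1271 = 8720
throttle_to(6321): rpm ← 6321
set_airspeed(38.74): V ← 38.74 m/s
adjust_airspeed(+17.57): V ← 38.74 +17.57 = 56.31 m/s
final state: V = 56.31 m/s, rpm = 6321 → n = rpm/60 = 105.350000 rev/s
target J* = 0.1205; solve J* = V/(n·D) for n: n = V/(J*·D) = 56.31/(0.1205 × 3.114) = 150.065159 rev/s
rpm = 60·n = 9003.909529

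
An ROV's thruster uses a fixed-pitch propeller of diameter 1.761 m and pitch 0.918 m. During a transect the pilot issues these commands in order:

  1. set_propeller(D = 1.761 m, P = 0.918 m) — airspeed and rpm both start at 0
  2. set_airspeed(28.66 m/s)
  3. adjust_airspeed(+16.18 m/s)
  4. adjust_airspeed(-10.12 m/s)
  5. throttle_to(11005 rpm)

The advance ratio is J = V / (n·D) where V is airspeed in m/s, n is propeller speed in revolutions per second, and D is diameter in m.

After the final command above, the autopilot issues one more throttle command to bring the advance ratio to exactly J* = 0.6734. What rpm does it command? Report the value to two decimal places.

set_propeller: D = 1.761 m, P = 0.918 m (p = P/D = 0.521295); state ← (V=0, rpm=0)
set_airspeed(28.66): V ← 28.66 m/s
adjust_airspeed(+16.18): V ← 28.66 +16.18 = 44.84 m/s
adjust_airspeed(-10.12): V ← 44.84 -10.12 = 34.72 m/s
throttle_to(11005): rpm ← 11005
final state: V = 34.72 m/s, rpm = 11005 → n = rpm/60 = 183.416667 rev/s
target J* = 0.6734; solve J* = V/(n·D) for n: n = V/(J*·D) = 34.72/(0.6734 × 1.761) = 29.278394 rev/s
rpm = 60·n = 1756.703631

rpm = 1756.70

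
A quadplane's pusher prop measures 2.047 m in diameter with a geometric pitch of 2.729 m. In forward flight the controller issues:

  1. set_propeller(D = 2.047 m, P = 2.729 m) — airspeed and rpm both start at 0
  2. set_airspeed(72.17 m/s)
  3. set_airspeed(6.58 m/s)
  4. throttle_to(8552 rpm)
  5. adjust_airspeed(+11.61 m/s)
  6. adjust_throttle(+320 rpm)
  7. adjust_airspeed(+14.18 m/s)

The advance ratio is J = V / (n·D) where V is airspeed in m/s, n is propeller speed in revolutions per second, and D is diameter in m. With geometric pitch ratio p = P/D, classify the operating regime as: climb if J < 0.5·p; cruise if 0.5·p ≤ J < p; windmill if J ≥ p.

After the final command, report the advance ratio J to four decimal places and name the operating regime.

set_propeller: D = 2.047 m, P = 2.729 m (p = P/D = 1.333170); state ← (V=0, rpm=0)
set_airspeed(72.17): V ← 72.17 m/s
set_airspeed(6.58): V ← 6.58 m/s
throttle_to(8552): rpm ← 8552
adjust_airspeed(+11.61): V ← 6.58 +11.61 = 18.19 m/s
adjust_throttle(+320): rpm ← 8552 +320 = 8872
adjust_airspeed(+14.18): V ← 18.19 +14.18 = 32.37 m/s
final state: V = 32.37 m/s, rpm = 8872 → n = rpm/60 = 147.866667 rev/s
J = V / (n·D) = 32.37 / (147.866667 × 2.047) = 0.106944
regime bands: climb J<0.6666 | cruise [0.6666, 1.3332) | windmill J≥1.3332
J = 0.1069 → climb

J = 0.1069, regime = climb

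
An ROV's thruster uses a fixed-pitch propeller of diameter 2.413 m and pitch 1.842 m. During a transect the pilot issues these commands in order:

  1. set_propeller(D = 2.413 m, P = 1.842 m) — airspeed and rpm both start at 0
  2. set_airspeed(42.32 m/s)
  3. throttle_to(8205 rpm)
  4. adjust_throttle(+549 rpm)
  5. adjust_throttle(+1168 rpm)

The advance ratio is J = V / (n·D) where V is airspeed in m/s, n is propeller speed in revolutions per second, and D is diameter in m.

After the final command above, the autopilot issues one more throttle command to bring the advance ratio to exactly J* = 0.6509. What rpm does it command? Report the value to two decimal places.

set_propeller: D = 2.413 m, P = 1.842 m (p = P/D = 0.763365); state ← (V=0, rpm=0)
set_airspeed(42.32): V ← 42.32 m/s
throttle_to(8205): rpm ← 8205
adjust_throttle(+549): rpm ← 8205 +549 = 8754
adjust_throttle(+1168): rpm ← 8754 +1168 = 9922
final state: V = 42.32 m/s, rpm = 9922 → n = rpm/60 = 165.366667 rev/s
target J* = 0.6509; solve J* = V/(n·D) for n: n = V/(J*·D) = 42.32/(0.6509 × 2.413) = 26.944744 rev/s
rpm = 60·n = 1616.684654

rpm = 1616.68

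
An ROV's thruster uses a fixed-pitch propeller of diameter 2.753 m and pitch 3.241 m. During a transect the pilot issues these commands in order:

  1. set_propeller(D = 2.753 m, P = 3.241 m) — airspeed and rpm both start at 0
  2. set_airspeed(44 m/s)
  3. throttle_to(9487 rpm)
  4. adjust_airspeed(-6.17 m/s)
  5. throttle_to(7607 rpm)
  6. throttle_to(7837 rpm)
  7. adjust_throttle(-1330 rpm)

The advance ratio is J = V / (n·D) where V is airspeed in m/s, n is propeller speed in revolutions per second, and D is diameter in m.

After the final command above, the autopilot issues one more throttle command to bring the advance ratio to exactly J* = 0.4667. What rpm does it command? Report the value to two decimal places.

set_propeller: D = 2.753 m, P = 3.241 m (p = P/D = 1.177261); state ← (V=0, rpm=0)
set_airspeed(44): V ← 44 m/s
throttle_to(9487): rpm ← 9487
adjust_airspeed(-6.17): V ← 44 -6.17 = 37.83 m/s
throttle_to(7607): rpm ← 7607
throttle_to(7837): rpm ← 7837
adjust_throttle(-1330): rpm ← 7837 -1330 = 6507
final state: V = 37.83 m/s, rpm = 6507 → n = rpm/60 = 108.450000 rev/s
target J* = 0.4667; solve J* = V/(n·D) for n: n = V/(J*·D) = 37.83/(0.4667 × 2.753) = 29.443696 rev/s
rpm = 60·n = 1766.621776

rpm = 1766.62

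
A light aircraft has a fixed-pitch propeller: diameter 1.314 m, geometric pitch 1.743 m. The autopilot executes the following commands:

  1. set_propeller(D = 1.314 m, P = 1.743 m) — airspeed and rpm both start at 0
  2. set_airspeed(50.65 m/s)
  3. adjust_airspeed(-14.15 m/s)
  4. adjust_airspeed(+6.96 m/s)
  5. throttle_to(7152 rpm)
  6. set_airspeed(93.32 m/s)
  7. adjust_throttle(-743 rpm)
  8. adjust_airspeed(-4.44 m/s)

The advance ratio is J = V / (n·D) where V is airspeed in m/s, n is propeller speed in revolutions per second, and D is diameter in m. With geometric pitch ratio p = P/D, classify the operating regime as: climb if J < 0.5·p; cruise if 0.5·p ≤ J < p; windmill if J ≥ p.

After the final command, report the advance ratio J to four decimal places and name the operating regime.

set_propeller: D = 1.314 m, P = 1.743 m (p = P/D = 1.326484); state ← (V=0, rpm=0)
set_airspeed(50.65): V ← 50.65 m/s
adjust_airspeed(-14.15): V ← 50.65 -14.15 = 36.5 m/s
adjust_airspeed(+6.96): V ← 36.5 +6.96 = 43.46 m/s
throttle_to(7152): rpm ← 7152
set_airspeed(93.32): V ← 93.32 m/s
adjust_throttle(-743): rpm ← 7152 -743 = 6409
adjust_airspeed(-4.44): V ← 93.32 -4.44 = 88.88 m/s
final state: V = 88.88 m/s, rpm = 6409 → n = rpm/60 = 106.816667 rev/s
J = V / (n·D) = 88.88 / (106.816667 × 1.314) = 0.633242
regime bands: climb J<0.6632 | cruise [0.6632, 1.3265) | windmill J≥1.3265
J = 0.6332 → climb

J = 0.6332, regime = climb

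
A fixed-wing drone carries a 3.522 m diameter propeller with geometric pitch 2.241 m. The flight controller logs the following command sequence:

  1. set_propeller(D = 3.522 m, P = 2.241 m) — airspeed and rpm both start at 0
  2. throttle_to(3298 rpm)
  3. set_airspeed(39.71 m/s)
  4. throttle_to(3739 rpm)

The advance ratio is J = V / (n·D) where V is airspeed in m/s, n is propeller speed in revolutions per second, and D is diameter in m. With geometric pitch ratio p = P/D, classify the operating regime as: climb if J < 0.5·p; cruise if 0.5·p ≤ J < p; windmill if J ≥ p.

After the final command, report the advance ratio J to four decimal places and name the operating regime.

J = 0.1809, regime = climb

set_propeller: D = 3.522 m, P = 2.241 m (p = P/D = 0.636286); state ← (V=0, rpm=0)
throttle_to(3298): rpm ← 3298
set_airspeed(39.71): V ← 39.71 m/s
throttle_to(3739): rpm ← 3739
final state: V = 39.71 m/s, rpm = 3739 → n = rpm/60 = 62.316667 rev/s
J = V / (n·D) = 39.71 / (62.316667 × 3.522) = 0.180928
regime bands: climb J<0.3181 | cruise [0.3181, 0.6363) | windmill J≥0.6363
J = 0.1809 → climb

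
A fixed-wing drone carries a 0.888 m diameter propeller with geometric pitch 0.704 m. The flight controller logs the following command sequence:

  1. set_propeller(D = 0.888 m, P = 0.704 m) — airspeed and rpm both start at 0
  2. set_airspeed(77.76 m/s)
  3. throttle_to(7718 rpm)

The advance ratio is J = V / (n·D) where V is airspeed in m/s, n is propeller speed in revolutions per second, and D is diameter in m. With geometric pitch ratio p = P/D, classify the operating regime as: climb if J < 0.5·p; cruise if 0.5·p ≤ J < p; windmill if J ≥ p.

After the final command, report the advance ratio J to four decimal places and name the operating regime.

J = 0.6808, regime = cruise

set_propeller: D = 0.888 m, P = 0.704 m (p = P/D = 0.792793); state ← (V=0, rpm=0)
set_airspeed(77.76): V ← 77.76 m/s
throttle_to(7718): rpm ← 7718
final state: V = 77.76 m/s, rpm = 7718 → n = rpm/60 = 128.633333 rev/s
J = V / (n·D) = 77.76 / (128.633333 × 0.888) = 0.680753
regime bands: climb J<0.3964 | cruise [0.3964, 0.7928) | windmill J≥0.7928
J = 0.6808 → cruise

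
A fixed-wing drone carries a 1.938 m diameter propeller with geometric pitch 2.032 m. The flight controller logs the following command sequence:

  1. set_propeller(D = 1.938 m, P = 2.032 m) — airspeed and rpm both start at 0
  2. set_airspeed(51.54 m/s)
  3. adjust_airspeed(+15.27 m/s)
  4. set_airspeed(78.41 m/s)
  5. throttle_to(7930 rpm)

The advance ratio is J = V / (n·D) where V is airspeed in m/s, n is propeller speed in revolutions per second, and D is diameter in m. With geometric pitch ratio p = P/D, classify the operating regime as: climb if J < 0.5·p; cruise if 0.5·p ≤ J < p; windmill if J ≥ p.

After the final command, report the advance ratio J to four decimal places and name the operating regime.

set_propeller: D = 1.938 m, P = 2.032 m (p = P/D = 1.048504); state ← (V=0, rpm=0)
set_airspeed(51.54): V ← 51.54 m/s
adjust_airspeed(+15.27): V ← 51.54 +15.27 = 66.81 m/s
set_airspeed(78.41): V ← 78.41 m/s
throttle_to(7930): rpm ← 7930
final state: V = 78.41 m/s, rpm = 7930 → n = rpm/60 = 132.166667 rev/s
J = V / (n·D) = 78.41 / (132.166667 × 1.938) = 0.306123
regime bands: climb J<0.5243 | cruise [0.5243, 1.0485) | windmill J≥1.0485
J = 0.3061 → climb

J = 0.3061, regime = climb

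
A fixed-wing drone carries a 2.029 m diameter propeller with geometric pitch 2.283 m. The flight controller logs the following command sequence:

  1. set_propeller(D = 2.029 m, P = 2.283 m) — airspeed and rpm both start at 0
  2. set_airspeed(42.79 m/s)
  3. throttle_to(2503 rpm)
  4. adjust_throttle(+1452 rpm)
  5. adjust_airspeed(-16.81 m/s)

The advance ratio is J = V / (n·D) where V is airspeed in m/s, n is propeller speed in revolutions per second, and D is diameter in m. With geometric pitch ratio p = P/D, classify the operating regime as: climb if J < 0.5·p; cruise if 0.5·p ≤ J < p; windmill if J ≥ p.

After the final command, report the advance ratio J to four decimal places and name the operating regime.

J = 0.1943, regime = climb

set_propeller: D = 2.029 m, P = 2.283 m (p = P/D = 1.125185); state ← (V=0, rpm=0)
set_airspeed(42.79): V ← 42.79 m/s
throttle_to(2503): rpm ← 2503
adjust_throttle(+1452): rpm ← 2503 +1452 = 3955
adjust_airspeed(-16.81): V ← 42.79 -16.81 = 25.98 m/s
final state: V = 25.98 m/s, rpm = 3955 → n = rpm/60 = 65.916667 rev/s
J = V / (n·D) = 25.98 / (65.916667 × 2.029) = 0.194250
regime bands: climb J<0.5626 | cruise [0.5626, 1.1252) | windmill J≥1.1252
J = 0.1943 → climb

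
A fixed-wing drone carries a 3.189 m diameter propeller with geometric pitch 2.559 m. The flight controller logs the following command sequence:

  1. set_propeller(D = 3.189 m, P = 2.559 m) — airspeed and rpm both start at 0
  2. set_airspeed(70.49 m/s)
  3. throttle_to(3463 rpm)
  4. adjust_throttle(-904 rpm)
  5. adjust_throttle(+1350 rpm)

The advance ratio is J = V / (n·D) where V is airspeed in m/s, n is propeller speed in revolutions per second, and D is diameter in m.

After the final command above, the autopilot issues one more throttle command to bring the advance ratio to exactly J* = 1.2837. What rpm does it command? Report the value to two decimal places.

set_propeller: D = 3.189 m, P = 2.559 m (p = P/D = 0.802446); state ← (V=0, rpm=0)
set_airspeed(70.49): V ← 70.49 m/s
throttle_to(3463): rpm ← 3463
adjust_throttle(-904): rpm ← 3463 -904 = 2559
adjust_throttle(+1350): rpm ← 2559 +1350 = 3909
final state: V = 70.49 m/s, rpm = 3909 → n = rpm/60 = 65.150000 rev/s
target J* = 1.2837; solve J* = V/(n·D) for n: n = V/(J*·D) = 70.49/(1.2837 × 3.189) = 17.219060 rev/s
rpm = 60·n = 1033.143626

rpm = 1033.14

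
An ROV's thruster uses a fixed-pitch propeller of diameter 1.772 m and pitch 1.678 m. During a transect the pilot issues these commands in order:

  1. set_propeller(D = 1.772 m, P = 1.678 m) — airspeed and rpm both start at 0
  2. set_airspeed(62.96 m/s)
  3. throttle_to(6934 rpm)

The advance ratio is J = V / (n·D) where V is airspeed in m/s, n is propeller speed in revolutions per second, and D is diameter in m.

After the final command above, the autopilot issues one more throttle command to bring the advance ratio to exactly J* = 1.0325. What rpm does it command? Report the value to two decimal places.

rpm = 2064.72

set_propeller: D = 1.772 m, P = 1.678 m (p = P/D = 0.946953); state ← (V=0, rpm=0)
set_airspeed(62.96): V ← 62.96 m/s
throttle_to(6934): rpm ← 6934
final state: V = 62.96 m/s, rpm = 6934 → n = rpm/60 = 115.566667 rev/s
target J* = 1.0325; solve J* = V/(n·D) for n: n = V/(J*·D) = 62.96/(1.0325 × 1.772) = 34.412081 rev/s
rpm = 60·n = 2064.724884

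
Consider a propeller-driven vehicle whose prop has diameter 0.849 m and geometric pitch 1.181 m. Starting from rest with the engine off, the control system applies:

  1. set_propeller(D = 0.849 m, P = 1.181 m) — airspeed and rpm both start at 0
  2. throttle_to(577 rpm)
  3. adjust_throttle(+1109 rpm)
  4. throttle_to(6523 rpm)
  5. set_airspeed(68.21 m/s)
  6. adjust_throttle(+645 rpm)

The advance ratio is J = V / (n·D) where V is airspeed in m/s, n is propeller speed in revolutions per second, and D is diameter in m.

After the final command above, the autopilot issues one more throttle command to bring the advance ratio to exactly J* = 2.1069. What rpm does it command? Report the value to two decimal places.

set_propeller: D = 0.849 m, P = 1.181 m (p = P/D = 1.391048); state ← (V=0, rpm=0)
throttle_to(577): rpm ← 577
adjust_throttle(+1109): rpm ← 577 +1109 = 1686
throttle_to(6523): rpm ← 6523
set_airspeed(68.21): V ← 68.21 m/s
adjust_throttle(+645): rpm ← 6523 +645 = 7168
final state: V = 68.21 m/s, rpm = 7168 → n = rpm/60 = 119.466667 rev/s
target J* = 2.1069; solve J* = V/(n·D) for n: n = V/(J*·D) = 68.21/(2.1069 × 0.849) = 38.132602 rev/s
rpm = 60·n = 2287.956096

rpm = 2287.96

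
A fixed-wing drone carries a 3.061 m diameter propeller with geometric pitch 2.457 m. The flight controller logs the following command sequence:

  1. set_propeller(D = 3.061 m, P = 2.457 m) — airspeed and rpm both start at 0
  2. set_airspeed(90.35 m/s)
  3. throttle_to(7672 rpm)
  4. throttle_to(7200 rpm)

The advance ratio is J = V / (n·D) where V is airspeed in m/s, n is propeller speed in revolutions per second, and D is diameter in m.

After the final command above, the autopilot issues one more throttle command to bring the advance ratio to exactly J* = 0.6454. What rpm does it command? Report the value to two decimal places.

rpm = 2744.02

set_propeller: D = 3.061 m, P = 2.457 m (p = P/D = 0.802679); state ← (V=0, rpm=0)
set_airspeed(90.35): V ← 90.35 m/s
throttle_to(7672): rpm ← 7672
throttle_to(7200): rpm ← 7200
final state: V = 90.35 m/s, rpm = 7200 → n = rpm/60 = 120.000000 rev/s
target J* = 0.6454; solve J* = V/(n·D) for n: n = V/(J*·D) = 90.35/(0.6454 × 3.061) = 45.733650 rev/s
rpm = 60·n = 2744.019015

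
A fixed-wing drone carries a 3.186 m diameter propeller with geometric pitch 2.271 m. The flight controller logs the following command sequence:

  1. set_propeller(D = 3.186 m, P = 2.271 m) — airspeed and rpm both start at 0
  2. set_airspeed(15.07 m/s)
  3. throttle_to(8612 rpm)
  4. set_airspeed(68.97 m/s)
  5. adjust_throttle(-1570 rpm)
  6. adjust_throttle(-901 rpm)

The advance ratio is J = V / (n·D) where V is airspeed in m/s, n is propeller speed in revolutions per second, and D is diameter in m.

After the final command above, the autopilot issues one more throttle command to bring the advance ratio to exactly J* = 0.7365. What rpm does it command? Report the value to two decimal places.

set_propeller: D = 3.186 m, P = 2.271 m (p = P/D = 0.712806); state ← (V=0, rpm=0)
set_airspeed(15.07): V ← 15.07 m/s
throttle_to(8612): rpm ← 8612
set_airspeed(68.97): V ← 68.97 m/s
adjust_throttle(-1570): rpm ← 8612 -1570 = 7042
adjust_throttle(-901): rpm ← 7042 -901 = 6141
final state: V = 68.97 m/s, rpm = 6141 → n = rpm/60 = 102.350000 rev/s
target J* = 0.7365; solve J* = V/(n·D) for n: n = V/(J*·D) = 68.97/(0.7365 × 3.186) = 29.392850 rev/s
rpm = 60·n = 1763.571020

rpm = 1763.57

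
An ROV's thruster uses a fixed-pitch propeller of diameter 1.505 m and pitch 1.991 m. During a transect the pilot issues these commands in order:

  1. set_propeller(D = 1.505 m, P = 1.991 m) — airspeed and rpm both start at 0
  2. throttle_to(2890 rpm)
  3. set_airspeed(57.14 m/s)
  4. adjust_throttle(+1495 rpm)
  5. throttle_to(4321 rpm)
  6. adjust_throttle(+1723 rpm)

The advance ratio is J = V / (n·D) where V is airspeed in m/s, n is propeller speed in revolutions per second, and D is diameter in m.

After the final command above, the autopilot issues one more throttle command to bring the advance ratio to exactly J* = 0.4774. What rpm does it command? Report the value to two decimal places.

rpm = 4771.69

set_propeller: D = 1.505 m, P = 1.991 m (p = P/D = 1.322924); state ← (V=0, rpm=0)
throttle_to(2890): rpm ← 2890
set_airspeed(57.14): V ← 57.14 m/s
adjust_throttle(+1495): rpm ← 2890 +1495 = 4385
throttle_to(4321): rpm ← 4321
adjust_throttle(+1723): rpm ← 4321 +1723 = 6044
final state: V = 57.14 m/s, rpm = 6044 → n = rpm/60 = 100.733333 rev/s
target J* = 0.4774; solve J* = V/(n·D) for n: n = V/(J*·D) = 57.14/(0.4774 × 1.505) = 79.528231 rev/s
rpm = 60·n = 4771.693851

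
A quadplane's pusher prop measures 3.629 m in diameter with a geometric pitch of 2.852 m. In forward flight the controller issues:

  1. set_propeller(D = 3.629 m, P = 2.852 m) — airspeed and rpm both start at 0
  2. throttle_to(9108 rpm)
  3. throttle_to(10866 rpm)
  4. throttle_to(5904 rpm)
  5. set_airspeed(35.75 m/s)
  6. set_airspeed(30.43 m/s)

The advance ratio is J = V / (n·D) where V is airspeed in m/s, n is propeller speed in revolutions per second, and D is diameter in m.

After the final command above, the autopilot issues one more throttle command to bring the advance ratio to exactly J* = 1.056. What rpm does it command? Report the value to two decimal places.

set_propeller: D = 3.629 m, P = 2.852 m (p = P/D = 0.785891); state ← (V=0, rpm=0)
throttle_to(9108): rpm ← 9108
throttle_to(10866): rpm ← 10866
throttle_to(5904): rpm ← 5904
set_airspeed(35.75): V ← 35.75 m/s
set_airspeed(30.43): V ← 30.43 m/s
final state: V = 30.43 m/s, rpm = 5904 → n = rpm/60 = 98.400000 rev/s
target J* = 1.056; solve J* = V/(n·D) for n: n = V/(J*·D) = 30.43/(1.056 × 3.629) = 7.940559 rev/s
rpm = 60·n = 476.433528

rpm = 476.43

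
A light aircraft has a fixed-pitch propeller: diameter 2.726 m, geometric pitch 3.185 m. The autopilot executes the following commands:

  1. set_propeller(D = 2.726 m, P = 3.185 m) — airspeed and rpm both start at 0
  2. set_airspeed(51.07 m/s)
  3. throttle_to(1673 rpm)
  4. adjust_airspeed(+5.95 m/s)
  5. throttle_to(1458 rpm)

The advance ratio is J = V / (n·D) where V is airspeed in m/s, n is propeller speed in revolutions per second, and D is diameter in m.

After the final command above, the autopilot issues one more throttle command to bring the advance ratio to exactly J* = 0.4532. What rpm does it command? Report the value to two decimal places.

set_propeller: D = 2.726 m, P = 3.185 m (p = P/D = 1.168379); state ← (V=0, rpm=0)
set_airspeed(51.07): V ← 51.07 m/s
throttle_to(1673): rpm ← 1673
adjust_airspeed(+5.95): V ← 51.07 +5.95 = 57.02 m/s
throttle_to(1458): rpm ← 1458
final state: V = 57.02 m/s, rpm = 1458 → n = rpm/60 = 24.300000 rev/s
target J* = 0.4532; solve J* = V/(n·D) for n: n = V/(J*·D) = 57.02/(0.4532 × 2.726) = 46.154225 rev/s
rpm = 60·n = 2769.253483

rpm = 2769.25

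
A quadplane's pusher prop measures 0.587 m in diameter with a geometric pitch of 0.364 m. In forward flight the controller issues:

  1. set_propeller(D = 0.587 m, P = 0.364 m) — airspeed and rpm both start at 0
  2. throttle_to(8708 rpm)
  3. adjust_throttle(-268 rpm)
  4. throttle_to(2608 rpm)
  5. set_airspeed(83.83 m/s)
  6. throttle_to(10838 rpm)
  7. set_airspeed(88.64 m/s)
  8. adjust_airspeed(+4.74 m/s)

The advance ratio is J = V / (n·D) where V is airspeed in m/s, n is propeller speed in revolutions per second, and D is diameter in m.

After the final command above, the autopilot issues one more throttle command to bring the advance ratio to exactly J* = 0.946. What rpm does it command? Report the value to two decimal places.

rpm = 10089.64

set_propeller: D = 0.587 m, P = 0.364 m (p = P/D = 0.620102); state ← (V=0, rpm=0)
throttle_to(8708): rpm ← 8708
adjust_throttle(-268): rpm ← 8708 -268 = 8440
throttle_to(2608): rpm ← 2608
set_airspeed(83.83): V ← 83.83 m/s
throttle_to(10838): rpm ← 10838
set_airspeed(88.64): V ← 88.64 m/s
adjust_airspeed(+4.74): V ← 88.64 +4.74 = 93.38 m/s
final state: V = 93.38 m/s, rpm = 10838 → n = rpm/60 = 180.633333 rev/s
target J* = 0.946; solve J* = V/(n·D) for n: n = V/(J*·D) = 93.38/(0.946 × 0.587) = 168.160749 rev/s
rpm = 60·n = 10089.644914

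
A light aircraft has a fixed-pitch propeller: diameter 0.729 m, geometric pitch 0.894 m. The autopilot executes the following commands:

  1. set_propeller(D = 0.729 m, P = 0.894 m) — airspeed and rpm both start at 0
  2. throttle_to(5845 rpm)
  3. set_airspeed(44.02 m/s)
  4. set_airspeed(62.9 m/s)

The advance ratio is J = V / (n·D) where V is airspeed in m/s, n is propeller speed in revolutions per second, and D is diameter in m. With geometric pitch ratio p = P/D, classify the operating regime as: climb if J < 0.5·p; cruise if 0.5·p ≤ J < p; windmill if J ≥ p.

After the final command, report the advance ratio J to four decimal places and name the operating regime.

J = 0.8857, regime = cruise

set_propeller: D = 0.729 m, P = 0.894 m (p = P/D = 1.226337); state ← (V=0, rpm=0)
throttle_to(5845): rpm ← 5845
set_airspeed(44.02): V ← 44.02 m/s
set_airspeed(62.9): V ← 62.9 m/s
final state: V = 62.9 m/s, rpm = 5845 → n = rpm/60 = 97.416667 rev/s
J = V / (n·D) = 62.9 / (97.416667 × 0.729) = 0.885707
regime bands: climb J<0.6132 | cruise [0.6132, 1.2263) | windmill J≥1.2263
J = 0.8857 → cruise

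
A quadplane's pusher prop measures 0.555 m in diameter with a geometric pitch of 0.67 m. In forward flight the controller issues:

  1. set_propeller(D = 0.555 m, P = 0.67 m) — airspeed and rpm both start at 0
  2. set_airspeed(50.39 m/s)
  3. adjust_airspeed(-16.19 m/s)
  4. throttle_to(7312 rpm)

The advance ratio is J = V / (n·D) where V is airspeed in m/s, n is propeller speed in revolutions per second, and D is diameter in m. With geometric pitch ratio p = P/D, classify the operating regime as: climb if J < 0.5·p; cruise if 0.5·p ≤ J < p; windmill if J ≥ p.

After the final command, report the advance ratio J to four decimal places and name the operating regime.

J = 0.5056, regime = climb

set_propeller: D = 0.555 m, P = 0.67 m (p = P/D = 1.207207); state ← (V=0, rpm=0)
set_airspeed(50.39): V ← 50.39 m/s
adjust_airspeed(-16.19): V ← 50.39 -16.19 = 34.2 m/s
throttle_to(7312): rpm ← 7312
final state: V = 34.2 m/s, rpm = 7312 → n = rpm/60 = 121.866667 rev/s
J = V / (n·D) = 34.2 / (121.866667 × 0.555) = 0.505648
regime bands: climb J<0.6036 | cruise [0.6036, 1.2072) | windmill J≥1.2072
J = 0.5056 → climb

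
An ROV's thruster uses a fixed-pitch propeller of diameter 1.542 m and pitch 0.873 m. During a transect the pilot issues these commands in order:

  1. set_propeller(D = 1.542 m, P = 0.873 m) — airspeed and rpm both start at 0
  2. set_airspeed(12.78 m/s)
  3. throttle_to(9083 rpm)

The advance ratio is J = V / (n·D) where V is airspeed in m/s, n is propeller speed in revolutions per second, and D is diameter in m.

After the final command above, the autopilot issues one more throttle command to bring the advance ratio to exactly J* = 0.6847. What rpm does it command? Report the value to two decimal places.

set_propeller: D = 1.542 m, P = 0.873 m (p = P/D = 0.566148); state ← (V=0, rpm=0)
set_airspeed(12.78): V ← 12.78 m/s
throttle_to(9083): rpm ← 9083
final state: V = 12.78 m/s, rpm = 9083 → n = rpm/60 = 151.383333 rev/s
target J* = 0.6847; solve J* = V/(n·D) for n: n = V/(J*·D) = 12.78/(0.6847 × 1.542) = 12.104480 rev/s
rpm = 60·n = 726.268825

rpm = 726.27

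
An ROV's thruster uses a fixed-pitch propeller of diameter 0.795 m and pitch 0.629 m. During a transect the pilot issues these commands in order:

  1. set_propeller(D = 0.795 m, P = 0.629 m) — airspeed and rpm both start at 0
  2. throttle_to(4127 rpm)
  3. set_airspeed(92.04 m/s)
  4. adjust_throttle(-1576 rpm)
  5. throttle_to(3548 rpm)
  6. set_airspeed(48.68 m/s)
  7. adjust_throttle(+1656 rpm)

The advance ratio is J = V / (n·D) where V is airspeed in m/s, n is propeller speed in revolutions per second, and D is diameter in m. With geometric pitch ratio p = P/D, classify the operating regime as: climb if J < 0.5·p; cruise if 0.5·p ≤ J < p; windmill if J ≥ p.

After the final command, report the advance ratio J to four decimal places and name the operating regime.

set_propeller: D = 0.795 m, P = 0.629 m (p = P/D = 0.791195); state ← (V=0, rpm=0)
throttle_to(4127): rpm ← 4127
set_airspeed(92.04): V ← 92.04 m/s
adjust_throttle(-1576): rpm ← 4127 -1576 = 2551
throttle_to(3548): rpm ← 3548
set_airspeed(48.68): V ← 48.68 m/s
adjust_throttle(+1656): rpm ← 3548 +1656 = 5204
final state: V = 48.68 m/s, rpm = 5204 → n = rpm/60 = 86.733333 rev/s
J = V / (n·D) = 48.68 / (86.733333 × 0.795) = 0.705988
regime bands: climb J<0.3956 | cruise [0.3956, 0.7912) | windmill J≥0.7912
J = 0.7060 → cruise

J = 0.7060, regime = cruise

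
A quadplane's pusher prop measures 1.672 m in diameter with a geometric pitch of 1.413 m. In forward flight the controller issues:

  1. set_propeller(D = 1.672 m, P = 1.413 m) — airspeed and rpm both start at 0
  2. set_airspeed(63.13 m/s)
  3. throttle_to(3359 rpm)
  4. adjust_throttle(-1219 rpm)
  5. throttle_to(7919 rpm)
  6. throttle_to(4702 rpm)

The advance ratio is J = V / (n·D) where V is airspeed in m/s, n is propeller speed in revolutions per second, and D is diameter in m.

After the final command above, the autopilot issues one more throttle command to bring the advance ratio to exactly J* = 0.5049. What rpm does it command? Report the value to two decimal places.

set_propeller: D = 1.672 m, P = 1.413 m (p = P/D = 0.845096); state ← (V=0, rpm=0)
set_airspeed(63.13): V ← 63.13 m/s
throttle_to(3359): rpm ← 3359
adjust_throttle(-1219): rpm ← 3359 -1219 = 2140
throttle_to(7919): rpm ← 7919
throttle_to(4702): rpm ← 4702
final state: V = 63.13 m/s, rpm = 4702 → n = rpm/60 = 78.366667 rev/s
target J* = 0.5049; solve J* = V/(n·D) for n: n = V/(J*·D) = 63.13/(0.5049 × 1.672) = 74.781495 rev/s
rpm = 60·n = 4486.889725

rpm = 4486.89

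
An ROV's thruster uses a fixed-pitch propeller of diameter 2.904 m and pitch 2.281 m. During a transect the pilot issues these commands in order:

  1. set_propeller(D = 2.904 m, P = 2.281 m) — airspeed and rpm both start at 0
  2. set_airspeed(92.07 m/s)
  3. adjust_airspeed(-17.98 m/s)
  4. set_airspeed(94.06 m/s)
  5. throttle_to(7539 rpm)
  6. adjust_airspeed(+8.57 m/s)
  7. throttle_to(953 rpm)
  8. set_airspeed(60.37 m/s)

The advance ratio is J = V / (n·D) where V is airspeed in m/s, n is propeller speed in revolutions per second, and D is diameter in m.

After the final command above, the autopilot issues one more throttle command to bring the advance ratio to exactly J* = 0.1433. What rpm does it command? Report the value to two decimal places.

set_propeller: D = 2.904 m, P = 2.281 m (p = P/D = 0.785468); state ← (V=0, rpm=0)
set_airspeed(92.07): V ← 92.07 m/s
adjust_airspeed(-17.98): V ← 92.07 -17.98 = 74.09 m/s
set_airspeed(94.06): V ← 94.06 m/s
throttle_to(7539): rpm ← 7539
adjust_airspeed(+8.57): V ← 94.06 +8.57 = 102.63 m/s
throttle_to(953): rpm ← 953
set_airspeed(60.37): V ← 60.37 m/s
final state: V = 60.37 m/s, rpm = 953 → n = rpm/60 = 15.883333 rev/s
target J* = 0.1433; solve J* = V/(n·D) for n: n = V/(J*·D) = 60.37/(0.1433 × 2.904) = 145.070255 rev/s
rpm = 60·n = 8704.215280

rpm = 8704.22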